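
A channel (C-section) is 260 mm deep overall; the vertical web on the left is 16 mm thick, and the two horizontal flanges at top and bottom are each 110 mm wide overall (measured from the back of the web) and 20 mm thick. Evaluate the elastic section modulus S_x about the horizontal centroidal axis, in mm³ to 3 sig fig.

S_x ≈ 5.98 × 10⁵ mm³

Treat the section as a set of non-overlapping primitives; coordinates are from the bounding-box lower-left.
Web: 16 × 260, A = 4 160 mm², y = 130 mm, Ī = 23 434 667 mm⁴.
Top flange (beyond web): 94 × 20, A = 1 880 mm², y = 250 mm, Ī = 62 667 mm⁴.
Bottom flange (beyond web): 94 × 20, A = 1 880 mm², y = 10 mm, Ī = 62 667 mm⁴.
By symmetry the centroid is at mid-height, ȳ = 130 mm.
Transfer each piece to the horizontal centroidal axis using Ī + A·d² with d = y − 130:
  web: d = 0 mm → contributes +23 434 667 mm⁴
  top flange (beyond web): d = 120 mm → contributes +27 134 667 mm⁴
  bottom flange (beyond web): d = -120 mm → contributes +27 134 667 mm⁴
Total I = 77 704 000 mm⁴.
Extreme fibre distance c = 130 mm; S = I/c = 597 723 mm³.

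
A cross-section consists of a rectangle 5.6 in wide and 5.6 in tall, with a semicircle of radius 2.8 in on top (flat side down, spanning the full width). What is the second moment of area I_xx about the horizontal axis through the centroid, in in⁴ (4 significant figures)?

I_xx ≈ 229.4 in⁴

Split into non-overlapping primitives; take the origin at the lower-left of the bounding box.
Rectangular body: 5.6 × 5.6, A = 31.36 in², y = 2.8 in, Ī = 81.9541 in⁴.
Semicircular cap: semicircle r = 2.8, A = 12.315 in², y = 6.78836 in, Ī = 6.74628 in⁴.
Centroid: ȳ = ΣA·y / ΣA = 3.9246 in.
Transfer each piece to the horizontal axis through the centroid using Ī + A·d² with d = y − 3.9246:
  rectangular body: d = -1.1246 in → contributes +121.616 in⁴
  semicircular cap: d = 2.86376 in → contributes +107.743 in⁴
Total I = 229.359 in⁴.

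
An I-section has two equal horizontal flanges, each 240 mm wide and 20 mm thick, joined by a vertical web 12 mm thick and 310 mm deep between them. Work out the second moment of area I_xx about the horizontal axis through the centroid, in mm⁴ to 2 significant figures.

Decompose the section into non-overlapping parts with the origin at the bottom-left of its bounding rectangle.
Bottom flange: 240 × 20, A = 4 800 mm², y = 10 mm, Ī = 160 000 mm⁴.
Web: 12 × 310, A = 3 720 mm², y = 175 mm, Ī = 29 791 000 mm⁴.
Top flange: 240 × 20, A = 4 800 mm², y = 340 mm, Ī = 160 000 mm⁴.
By symmetry the centroid is at mid-height, ȳ = 175 mm.
Transfer each piece to the horizontal axis through the centroid using Ī + A·d² with d = y − 175:
  bottom flange: d = -165 mm → contributes +130 840 000 mm⁴
  web: d = 0 mm → contributes +29 791 000 mm⁴
  top flange: d = 165 mm → contributes +130 840 000 mm⁴
Total I = 291 471 000 mm⁴.

I_xx ≈ 2.9 × 10⁸ mm⁴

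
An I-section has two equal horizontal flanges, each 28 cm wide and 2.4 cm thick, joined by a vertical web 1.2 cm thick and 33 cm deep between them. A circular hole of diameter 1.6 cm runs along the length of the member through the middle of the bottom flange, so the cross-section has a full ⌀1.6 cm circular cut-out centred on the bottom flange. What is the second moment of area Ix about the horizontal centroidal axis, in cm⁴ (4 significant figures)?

Split into non-overlapping primitives; take the origin at the lower-left of the bounding box.
Bottom flange: 28 × 2.4, A = 67.2 cm², y = 1.2 cm, Ī = 32.256 cm⁴.
Web: 1.2 × 33, A = 39.6 cm², y = 18.9 cm, Ī = 3593.7 cm⁴.
Top flange: 28 × 2.4, A = 67.2 cm², y = 36.6 cm, Ī = 32.256 cm⁴.
Hole (subtracted): ⌀1.6, A = 2.01062 cm², y = 1.2 cm, Ī = 0.321699 cm⁴.
Centroid: ȳ = ΣA·y / ΣA = 19.1069 cm.
Transfer each piece to the horizontal centroidal axis using Ī + A·d² with d = y − 19.1069:
  bottom flange: d = -17.9069 cm → contributes +21580.5 cm⁴
  web: d = -0.20692 cm → contributes +3595.4 cm⁴
  top flange: d = 17.4931 cm → contributes +20 596 cm⁴
  hole: d = -17.9069 cm → contributes −645.042 cm⁴
Total I = 45126.8 cm⁴.

Ix ≈ 4.513 × 10⁴ cm⁴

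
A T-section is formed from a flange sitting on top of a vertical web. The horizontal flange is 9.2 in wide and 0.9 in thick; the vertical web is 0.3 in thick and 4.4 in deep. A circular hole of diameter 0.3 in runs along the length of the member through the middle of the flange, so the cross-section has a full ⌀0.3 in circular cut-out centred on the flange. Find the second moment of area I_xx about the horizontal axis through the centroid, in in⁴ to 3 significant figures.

Treat the section as a set of non-overlapping primitives; coordinates are from the bounding-box lower-left.
Flange: 9.2 × 0.9, A = 8.28 in², y = 4.85 in, Ī = 0.5589 in⁴.
Web: 0.3 × 4.4, A = 1.32 in², y = 2.2 in, Ī = 2.1296 in⁴.
Hole (subtracted): ⌀0.3, A = 0.070686 in², y = 4.85 in, Ī = 0.00039761 in⁴.
Centroid: ȳ = ΣA·y / ΣA = 4.4829 in.
Transfer each piece to the horizontal axis through the centroid using Ī + A·d² with d = y − 4.4829:
  flange: d = 0.36708 in → contributes +1.6746 in⁴
  web: d = -2.2829 in → contributes +9.0091 in⁴
  hole: d = 0.36708 in → contributes −0.0099223 in⁴
Total I = 10.674 in⁴.

I_xx ≈ 10.7 in⁴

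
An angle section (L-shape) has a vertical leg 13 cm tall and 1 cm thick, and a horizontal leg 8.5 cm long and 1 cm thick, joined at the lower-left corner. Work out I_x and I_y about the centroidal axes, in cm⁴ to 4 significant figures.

Break the section into simple shapes (no overlaps), measuring from the bottom-left corner of the bounding box.
Vertical leg: 1 × 13, A = 13 cm², y = 6.5 cm, Ī = 183.083 cm⁴.
Horizontal leg (remainder): 7.5 × 1, A = 7.5 cm², y = 0.5 cm, Ī = 0.625 cm⁴.
Centroid: ȳ = ΣA·y / ΣA = 4.30488 cm.
Transfer each piece to the centroidal x-axis using Ī + A·d² with d = y − 4.30488:
  vertical leg: d = 2.19512 cm → contributes +245.725 cm⁴
  horizontal leg (remainder): d = -3.80488 cm → contributes +109.203 cm⁴
Total I = 354.928 cm⁴.
For the y-axis: x̄ = 2.05488 cm.
Repeating about the centroidal y-axis gives I_y = 122.147 cm⁴.

I_x ≈ 354.9 cm⁴, I_y ≈ 122.1 cm⁴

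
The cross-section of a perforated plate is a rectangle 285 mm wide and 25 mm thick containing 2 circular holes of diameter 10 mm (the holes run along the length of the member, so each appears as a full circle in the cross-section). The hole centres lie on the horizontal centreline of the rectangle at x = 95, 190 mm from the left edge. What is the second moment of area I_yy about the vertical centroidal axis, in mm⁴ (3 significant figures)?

Treat the section as a set of non-overlapping primitives; coordinates are from the bounding-box lower-left.
Plate: 285 × 25, A = 7 125 mm², x = 142.5 mm, Ī = 48 227 344 mm⁴.
Hole 1 (subtracted): ⌀10, A = 78.54 mm², x = 95 mm, Ī = 490.87 mm⁴.
Hole 2 (subtracted): ⌀10, A = 78.54 mm², x = 190 mm, Ī = 490.87 mm⁴.
By symmetry the centroid is at mid-width, x̄ = 142.5 mm.
Transfer each piece to the vertical centroidal axis using Ī + A·d² with d = x − 142.5:
  plate: d = 0 mm → contributes +48 227 344 mm⁴
  hole 1: d = -47.5 mm → contributes −177 696 mm⁴
  hole 2: d = 47.5 mm → contributes −177 696 mm⁴
Total I = 47 871 951 mm⁴.

I_yy ≈ 4.79 × 10⁷ mm⁴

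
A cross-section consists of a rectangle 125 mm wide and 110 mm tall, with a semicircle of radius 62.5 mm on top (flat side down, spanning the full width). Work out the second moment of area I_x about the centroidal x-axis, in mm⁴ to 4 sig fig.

I_x ≈ 4.374 × 10⁷ mm⁴

Decompose the section into non-overlapping parts with the origin at the bottom-left of its bounding rectangle.
Rectangular body: 125 × 110, A = 13 750 mm², y = 55 mm, Ī = 13 864 583 mm⁴.
Semicircular cap: semicircle r = 62.5, A = 6135.92 mm², y = 136.526 mm, Ī = 1 674 758 mm⁴.
Centroid: ȳ = ΣA·y / ΣA = 80.1553 mm.
Transfer each piece to the centroidal x-axis using Ī + A·d² with d = y − 80.1553:
  rectangular body: d = -25.1553 mm → contributes +22 565 428 mm⁴
  semicircular cap: d = 56.3705 mm → contributes +21 172 494 mm⁴
Total I = 43 737 922 mm⁴.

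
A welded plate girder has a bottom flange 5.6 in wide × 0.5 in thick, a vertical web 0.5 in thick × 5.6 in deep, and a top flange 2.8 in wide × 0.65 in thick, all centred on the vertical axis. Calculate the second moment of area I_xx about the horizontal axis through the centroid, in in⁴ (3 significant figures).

I_xx ≈ 50.2 in⁴

Decompose the section into non-overlapping parts with the origin at the bottom-left of its bounding rectangle.
Bottom plate: 5.6 × 0.5, A = 2.8 in², y = 0.25 in, Ī = 0.058333 in⁴.
Web plate: 0.5 × 5.6, A = 2.8 in², y = 3.3 in, Ī = 7.3173 in⁴.
Top plate: 2.8 × 0.65, A = 1.82 in², y = 6.425 in, Ī = 0.064079 in⁴.
Centroid: ȳ = ΣA·y / ΣA = 2.9156 in.
Transfer each piece to the horizontal axis through the centroid using Ī + A·d² with d = y − 2.9156:
  bottom plate: d = -2.6656 in → contributes +19.953 in⁴
  web plate: d = 0.38443 in → contributes +7.7311 in⁴
  top plate: d = 3.5094 in → contributes +22.479 in⁴
Total I = 50.164 in⁴.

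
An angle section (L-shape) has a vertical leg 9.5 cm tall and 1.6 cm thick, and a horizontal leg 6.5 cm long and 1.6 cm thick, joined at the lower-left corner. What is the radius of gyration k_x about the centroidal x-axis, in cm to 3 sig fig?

k_x ≈ 2.92 cm

Break the section into simple shapes (no overlaps), measuring from the bottom-left corner of the bounding box.
Vertical leg: 1.6 × 9.5, A = 15.2 cm², y = 4.75 cm, Ī = 114.32 cm⁴.
Horizontal leg (remainder): 4.9 × 1.6, A = 7.84 cm², y = 0.8 cm, Ī = 1.6725 cm⁴.
Centroid: ȳ = ΣA·y / ΣA = 3.4059 cm.
Transfer each piece to the centroidal x-axis using Ī + A·d² with d = y − 3.4059:
  vertical leg: d = 1.3441 cm → contributes +141.78 cm⁴
  horizontal leg (remainder): d = -2.6059 cm → contributes +54.912 cm⁴
Total I = 196.69 cm⁴.
Radius of gyration: k = √(I/A) = √(196.69 / 23.04) = 2.9218 cm.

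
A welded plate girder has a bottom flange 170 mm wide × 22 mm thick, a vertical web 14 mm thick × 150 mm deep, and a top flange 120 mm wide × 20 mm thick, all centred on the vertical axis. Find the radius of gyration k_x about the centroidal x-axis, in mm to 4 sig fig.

Break the section into simple shapes (no overlaps), measuring from the bottom-left corner of the bounding box.
Bottom plate: 170 × 22, A = 3 740 mm², y = 11 mm, Ī = 150 847 mm⁴.
Web plate: 14 × 150, A = 2 100 mm², y = 97 mm, Ī = 3 937 500 mm⁴.
Top plate: 120 × 20, A = 2 400 mm², y = 182 mm, Ī = 80 000 mm⁴.
Centroid: ȳ = ΣA·y / ΣA = 82.7233 mm.
Transfer each piece to the centroidal x-axis using Ī + A·d² with d = y − 82.7233:
  bottom plate: d = -71.7233 mm → contributes +19 390 274 mm⁴
  web plate: d = 14.2767 mm → contributes +4 365 531 mm⁴
  top plate: d = 99.2767 mm → contributes +23 734 071 mm⁴
Total I = 47 489 876 mm⁴.
Radius of gyration: k = √(I/A) = √(47 489 876 / 8 240) = 75.9166 mm.

k_x ≈ 75.92 mm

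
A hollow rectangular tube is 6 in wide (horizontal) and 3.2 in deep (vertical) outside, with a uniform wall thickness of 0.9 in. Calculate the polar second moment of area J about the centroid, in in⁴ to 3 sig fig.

Split into non-overlapping primitives; take the origin at the lower-left of the bounding box.
Outer rectangle: 6 × 3.2, A = 19.2 in², y = 1.6 in, Ī = 16.384 in⁴.
Inner void (subtracted): 4.2 × 1.4, A = 5.88 in², y = 1.6 in, Ī = 0.9604 in⁴.
By symmetry the centroid is at mid-height, ȳ = 1.6 in.
All pieces are centred on the centroidal x-axis, so I = ΣĪ (holes subtracted) = 15.424 in⁴.
Repeating about the centroidal y-axis gives I_y = 48.956 in⁴.
Polar second moment: J = I_x + I_y = 64.38 in⁴.

J ≈ 64.4 in⁴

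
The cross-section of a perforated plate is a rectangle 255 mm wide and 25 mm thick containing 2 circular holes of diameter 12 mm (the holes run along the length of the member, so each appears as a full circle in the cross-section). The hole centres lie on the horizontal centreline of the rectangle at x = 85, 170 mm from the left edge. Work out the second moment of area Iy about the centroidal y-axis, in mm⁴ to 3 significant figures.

Break the section into simple shapes (no overlaps), measuring from the bottom-left corner of the bounding box.
Plate: 255 × 25, A = 6 375 mm², x = 127.5 mm, Ī = 34 544 531 mm⁴.
Hole 1 (subtracted): ⌀12, A = 113.1 mm², x = 85 mm, Ī = 1017.9 mm⁴.
Hole 2 (subtracted): ⌀12, A = 113.1 mm², x = 170 mm, Ī = 1017.9 mm⁴.
By symmetry the centroid is at mid-width, x̄ = 127.5 mm.
Transfer each piece to the centroidal y-axis using Ī + A·d² with d = x − 127.5:
  plate: d = 0 mm → contributes +34 544 531 mm⁴
  hole 1: d = -42.5 mm → contributes −205 300 mm⁴
  hole 2: d = 42.5 mm → contributes −205 300 mm⁴
Total I = 34 133 931 mm⁴.

Iy ≈ 3.41 × 10⁷ mm⁴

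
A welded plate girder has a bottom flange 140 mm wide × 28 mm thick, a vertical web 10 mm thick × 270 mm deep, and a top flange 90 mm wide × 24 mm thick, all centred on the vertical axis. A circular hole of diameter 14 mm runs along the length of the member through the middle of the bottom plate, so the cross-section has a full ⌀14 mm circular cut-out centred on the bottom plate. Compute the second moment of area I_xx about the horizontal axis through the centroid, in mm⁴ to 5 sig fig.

I_xx ≈ 1.4017 × 10⁸ mm⁴

Split into non-overlapping primitives; take the origin at the lower-left of the bounding box.
Bottom plate: 140 × 28, A = 3 920 mm², y = 14 mm, Ī = 256106.7 mm⁴.
Web plate: 10 × 270, A = 2 700 mm², y = 163 mm, Ī = 16 402 500 mm⁴.
Top plate: 90 × 24, A = 2 160 mm², y = 310 mm, Ī = 103 680 mm⁴.
Hole (subtracted): ⌀14, A = 153.938 mm², y = 14 mm, Ī = 1885.741 mm⁴.
Centroid: ȳ = ΣA·y / ΣA = 134.7573 mm.
Transfer each piece to the horizontal axis through the centroid using Ī + A·d² with d = y − 134.7573:
  bottom plate: d = -120.7573 mm → contributes +57 418 828 mm⁴
  web plate: d = 28.24269 mm → contributes +18 556 154 mm⁴
  top plate: d = 175.2427 mm → contributes +66 437 284 mm⁴
  hole: d = -120.7573 mm → contributes −2 246 661 mm⁴
Total I = 140 165 606 mm⁴.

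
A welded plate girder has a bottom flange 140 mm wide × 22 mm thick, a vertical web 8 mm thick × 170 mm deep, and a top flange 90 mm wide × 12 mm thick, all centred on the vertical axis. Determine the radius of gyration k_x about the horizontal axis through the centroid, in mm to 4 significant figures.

Decompose the section into non-overlapping parts with the origin at the bottom-left of its bounding rectangle.
Bottom plate: 140 × 22, A = 3 080 mm², y = 11 mm, Ī = 124 227 mm⁴.
Web plate: 8 × 170, A = 1 360 mm², y = 107 mm, Ī = 3 275 333 mm⁴.
Top plate: 90 × 12, A = 1 080 mm², y = 198 mm, Ī = 12 960 mm⁴.
Centroid: ȳ = ΣA·y / ΣA = 71.2391 mm.
Transfer each piece to the horizontal axis through the centroid using Ī + A·d² with d = y − 71.2391:
  bottom plate: d = -60.2391 mm → contributes +11 300 785 mm⁴
  web plate: d = 35.7609 mm → contributes +5 014 555 mm⁴
  top plate: d = 126.761 mm → contributes +17 366 743 mm⁴
Total I = 33 682 084 mm⁴.
Radius of gyration: k = √(I/A) = √(33 682 084 / 5 520) = 78.1142 mm.

k_x ≈ 78.11 mm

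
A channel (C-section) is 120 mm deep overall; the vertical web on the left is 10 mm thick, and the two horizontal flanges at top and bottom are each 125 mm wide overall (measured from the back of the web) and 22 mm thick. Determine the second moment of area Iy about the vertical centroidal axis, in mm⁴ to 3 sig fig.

Iy ≈ 9.38 × 10⁶ mm⁴

Treat the section as a set of non-overlapping primitives; coordinates are from the bounding-box lower-left.
Web: 10 × 120, A = 1 200 mm², x = 5 mm, Ī = 10 000 mm⁴.
Top flange (beyond web): 115 × 22, A = 2 530 mm², x = 67.5 mm, Ī = 2 788 271 mm⁴.
Bottom flange (beyond web): 115 × 22, A = 2 530 mm², x = 67.5 mm, Ī = 2 788 271 mm⁴.
Centroid: x̄ = ΣA·x / ΣA = 55.519 mm.
Transfer each piece to the vertical centroidal axis using Ī + A·d² with d = x − 55.519:
  web: d = -50.519 mm → contributes +3 072 624 mm⁴
  top flange (beyond web): d = 11.981 mm → contributes +3 151 428 mm⁴
  bottom flange (beyond web): d = 11.981 mm → contributes +3 151 428 mm⁴
Total I = 9 375 479 mm⁴.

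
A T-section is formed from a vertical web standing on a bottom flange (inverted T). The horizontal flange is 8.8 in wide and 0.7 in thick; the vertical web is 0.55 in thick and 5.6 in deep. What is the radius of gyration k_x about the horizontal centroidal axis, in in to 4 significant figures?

k_x ≈ 1.762 in

Split into non-overlapping primitives; take the origin at the lower-left of the bounding box.
Flange: 8.8 × 0.7, A = 6.16 in², y = 0.35 in, Ī = 0.251533 in⁴.
Web: 0.55 × 5.6, A = 3.08 in², y = 3.5 in, Ī = 8.04907 in⁴.
Centroid: ȳ = ΣA·y / ΣA = 1.4 in.
Transfer each piece to the horizontal centroidal axis using Ī + A·d² with d = y − 1.4:
  flange: d = -1.05 in → contributes +7.04293 in⁴
  web: d = 2.1 in → contributes +21.6319 in⁴
Total I = 28.6748 in⁴.
Radius of gyration: k = √(I/A) = √(28.6748 / 9.24) = 1.76163 in.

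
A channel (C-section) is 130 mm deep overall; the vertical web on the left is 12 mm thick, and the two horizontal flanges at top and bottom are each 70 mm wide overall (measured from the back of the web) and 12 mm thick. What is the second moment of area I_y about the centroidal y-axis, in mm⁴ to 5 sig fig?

Treat the section as a set of non-overlapping primitives; coordinates are from the bounding-box lower-left.
Web: 12 × 130, A = 1 560 mm², x = 6 mm, Ī = 18 720 mm⁴.
Top flange (beyond web): 58 × 12, A = 696 mm², x = 41 mm, Ī = 195 112 mm⁴.
Bottom flange (beyond web): 58 × 12, A = 696 mm², x = 41 mm, Ī = 195 112 mm⁴.
Centroid: x̄ = ΣA·x / ΣA = 22.50407 mm.
Transfer each piece to the centroidal y-axis using Ī + A·d² with d = x − 22.50407:
  web: d = -16.50407 mm → contributes +443639.3 mm⁴
  top flange (beyond web): d = 18.49593 mm → contributes +433213.3 mm⁴
  bottom flange (beyond web): d = 18.49593 mm → contributes +433213.3 mm⁴
Total I = 1 310 066 mm⁴.

I_y ≈ 1.3101 × 10⁶ mm⁴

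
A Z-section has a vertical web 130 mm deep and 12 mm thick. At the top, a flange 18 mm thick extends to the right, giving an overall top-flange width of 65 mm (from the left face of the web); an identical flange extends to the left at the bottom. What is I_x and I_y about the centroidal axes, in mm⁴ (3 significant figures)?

I_x ≈ 8.23 × 10⁶ mm⁴, I_y ≈ 2.48 × 10⁶ mm⁴

Break the section into simple shapes (no overlaps), measuring from the bottom-left corner of the bounding box.
Web: 12 × 130, A = 1 560 mm², y = 65 mm, Ī = 2 197 000 mm⁴.
Top flange (beyond web): 53 × 18, A = 954 mm², y = 121 mm, Ī = 25 758 mm⁴.
Bottom flange (beyond web): 53 × 18, A = 954 mm², y = 9 mm, Ī = 25 758 mm⁴.
Centroid: ȳ = ΣA·y / ΣA = 65 mm.
Transfer each piece to the centroidal x-axis using Ī + A·d² with d = y − 65:
  web: d = 0 mm → contributes +2 197 000 mm⁴
  top flange (beyond web): d = 56 mm → contributes +3 017 502 mm⁴
  bottom flange (beyond web): d = -56 mm → contributes +3 017 502 mm⁴
Total I = 8 232 004 mm⁴.
For the y-axis: x̄ = 59 mm.
Repeating about the centroidal y-axis gives I_y = 2 480 676 mm⁴.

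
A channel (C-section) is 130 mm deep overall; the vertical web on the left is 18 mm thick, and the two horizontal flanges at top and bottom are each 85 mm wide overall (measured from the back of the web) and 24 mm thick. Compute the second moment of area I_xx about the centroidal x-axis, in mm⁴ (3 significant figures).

Decompose the section into non-overlapping parts with the origin at the bottom-left of its bounding rectangle.
Web: 18 × 130, A = 2 340 mm², y = 65 mm, Ī = 3 295 500 mm⁴.
Top flange (beyond web): 67 × 24, A = 1 608 mm², y = 118 mm, Ī = 77 184 mm⁴.
Bottom flange (beyond web): 67 × 24, A = 1 608 mm², y = 12 mm, Ī = 77 184 mm⁴.
By symmetry the centroid is at mid-height, ȳ = 65 mm.
Transfer each piece to the centroidal x-axis using Ī + A·d² with d = y − 65:
  web: d = 0 mm → contributes +3 295 500 mm⁴
  top flange (beyond web): d = 53 mm → contributes +4 594 056 mm⁴
  bottom flange (beyond web): d = -53 mm → contributes +4 594 056 mm⁴
Total I = 12 483 612 mm⁴.

I_xx ≈ 1.25 × 10⁷ mm⁴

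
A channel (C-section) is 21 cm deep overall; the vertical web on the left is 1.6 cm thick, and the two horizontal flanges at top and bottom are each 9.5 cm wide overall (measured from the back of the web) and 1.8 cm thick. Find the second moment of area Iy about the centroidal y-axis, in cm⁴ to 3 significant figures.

Split into non-overlapping primitives; take the origin at the lower-left of the bounding box.
Web: 1.6 × 21, A = 33.6 cm², x = 0.8 cm, Ī = 7.168 cm⁴.
Top flange (beyond web): 7.9 × 1.8, A = 14.22 cm², x = 5.55 cm, Ī = 73.956 cm⁴.
Bottom flange (beyond web): 7.9 × 1.8, A = 14.22 cm², x = 5.55 cm, Ī = 73.956 cm⁴.
Centroid: x̄ = ΣA·x / ΣA = 2.9775 cm.
Transfer each piece to the centroidal y-axis using Ī + A·d² with d = x − 2.9775:
  web: d = -2.1775 cm → contributes +166.48 cm⁴
  top flange (beyond web): d = 2.5725 cm → contributes +168.06 cm⁴
  bottom flange (beyond web): d = 2.5725 cm → contributes +168.06 cm⁴
Total I = 502.6 cm⁴.

Iy ≈ 503 cm⁴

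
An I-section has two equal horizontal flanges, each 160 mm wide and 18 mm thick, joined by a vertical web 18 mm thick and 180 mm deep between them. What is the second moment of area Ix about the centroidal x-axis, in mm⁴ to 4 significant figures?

Ix ≈ 6.536 × 10⁷ mm⁴

Treat the section as a set of non-overlapping primitives; coordinates are from the bounding-box lower-left.
Bottom flange: 160 × 18, A = 2 880 mm², y = 9 mm, Ī = 77 760 mm⁴.
Web: 18 × 180, A = 3 240 mm², y = 108 mm, Ī = 8 748 000 mm⁴.
Top flange: 160 × 18, A = 2 880 mm², y = 207 mm, Ī = 77 760 mm⁴.
By symmetry the centroid is at mid-height, ȳ = 108 mm.
Transfer each piece to the centroidal x-axis using Ī + A·d² with d = y − 108:
  bottom flange: d = -99 mm → contributes +28 304 640 mm⁴
  web: d = 0 mm → contributes +8 748 000 mm⁴
  top flange: d = 99 mm → contributes +28 304 640 mm⁴
Total I = 65 357 280 mm⁴.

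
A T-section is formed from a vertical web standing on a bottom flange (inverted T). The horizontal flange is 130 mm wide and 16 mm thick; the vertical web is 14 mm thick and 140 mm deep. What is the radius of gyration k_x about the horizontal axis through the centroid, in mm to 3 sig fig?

k_x ≈ 48.2 mm

Treat the section as a set of non-overlapping primitives; coordinates are from the bounding-box lower-left.
Flange: 130 × 16, A = 2 080 mm², y = 8 mm, Ī = 44 373 mm⁴.
Web: 14 × 140, A = 1 960 mm², y = 86 mm, Ī = 3 201 333 mm⁴.
Centroid: ȳ = ΣA·y / ΣA = 45.842 mm.
Transfer each piece to the horizontal axis through the centroid using Ī + A·d² with d = y − 45.842:
  flange: d = -37.842 mm → contributes +3 022 903 mm⁴
  web: d = 40.158 mm → contributes +6 362 222 mm⁴
Total I = 9 385 125 mm⁴.
Radius of gyration: k = √(I/A) = √(9 385 125 / 4 040) = 48.198 mm.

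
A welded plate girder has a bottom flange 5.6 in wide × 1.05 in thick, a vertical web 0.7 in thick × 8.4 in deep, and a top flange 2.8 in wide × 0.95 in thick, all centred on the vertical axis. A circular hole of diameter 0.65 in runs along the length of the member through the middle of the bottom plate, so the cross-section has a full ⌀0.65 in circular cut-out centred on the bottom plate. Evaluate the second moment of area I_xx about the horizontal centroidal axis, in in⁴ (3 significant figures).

Split into non-overlapping primitives; take the origin at the lower-left of the bounding box.
Bottom plate: 5.6 × 1.05, A = 5.88 in², y = 0.525 in, Ī = 0.54023 in⁴.
Web plate: 0.7 × 8.4, A = 5.88 in², y = 5.25 in, Ī = 34.574 in⁴.
Top plate: 2.8 × 0.95, A = 2.66 in², y = 9.925 in, Ī = 0.20005 in⁴.
Hole (subtracted): ⌀0.65, A = 0.33183 in², y = 0.525 in, Ī = 0.0087624 in⁴.
Centroid: ȳ = ΣA·y / ΣA = 4.2719 in.
Transfer each piece to the horizontal centroidal axis using Ī + A·d² with d = y − 4.2719:
  bottom plate: d = -3.7469 in → contributes +83.091 in⁴
  web plate: d = 0.9781 in → contributes +40.2 in⁴
  top plate: d = 5.6531 in → contributes +85.207 in⁴
  hole: d = -3.7469 in → contributes −4.6674 in⁴
Total I = 203.83 in⁴.

I_xx ≈ 204 in⁴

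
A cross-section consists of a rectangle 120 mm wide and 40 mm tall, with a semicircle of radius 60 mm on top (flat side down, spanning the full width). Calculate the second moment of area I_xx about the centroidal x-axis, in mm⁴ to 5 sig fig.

I_xx ≈ 7.4290 × 10⁶ mm⁴

Decompose the section into non-overlapping parts with the origin at the bottom-left of its bounding rectangle.
Rectangular body: 120 × 40, A = 4 800 mm², y = 20 mm, Ī = 640 000 mm⁴.
Semicircular cap: semicircle r = 60, A = 5654.867 mm², y = 65.46479 mm, Ī = 1 422 450 mm⁴.
Centroid: ȳ = ΣA·y / ΣA = 44.59116 mm.
Transfer each piece to the centroidal x-axis using Ī + A·d² with d = y − 44.59116:
  rectangular body: d = -24.59116 mm → contributes +3 542 681 mm⁴
  semicircular cap: d = 20.87363 mm → contributes +3 886 323 mm⁴
Total I = 7 429 004 mm⁴.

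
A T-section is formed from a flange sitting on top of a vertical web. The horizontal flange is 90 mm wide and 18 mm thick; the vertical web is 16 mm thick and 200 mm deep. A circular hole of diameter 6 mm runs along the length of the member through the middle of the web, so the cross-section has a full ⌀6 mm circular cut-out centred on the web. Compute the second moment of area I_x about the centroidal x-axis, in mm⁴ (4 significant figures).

I_x ≈ 2.345 × 10⁷ mm⁴

Decompose the section into non-overlapping parts with the origin at the bottom-left of its bounding rectangle.
Flange: 90 × 18, A = 1 620 mm², y = 209 mm, Ī = 43 740 mm⁴.
Web: 16 × 200, A = 3 200 mm², y = 100 mm, Ī = 10 666 667 mm⁴.
Hole (subtracted): ⌀6, A = 28.2743 mm², y = 100 mm, Ī = 63.6173 mm⁴.
Centroid: ȳ = ΣA·y / ΣA = 136.851 mm.
Transfer each piece to the centroidal x-axis using Ī + A·d² with d = y − 136.851:
  flange: d = 72.149 mm → contributes +8 476 609 mm⁴
  web: d = -36.851 mm → contributes +15 012 260 mm⁴
  hole: d = -36.851 mm → contributes −38460.1 mm⁴
Total I = 23 450 409 mm⁴.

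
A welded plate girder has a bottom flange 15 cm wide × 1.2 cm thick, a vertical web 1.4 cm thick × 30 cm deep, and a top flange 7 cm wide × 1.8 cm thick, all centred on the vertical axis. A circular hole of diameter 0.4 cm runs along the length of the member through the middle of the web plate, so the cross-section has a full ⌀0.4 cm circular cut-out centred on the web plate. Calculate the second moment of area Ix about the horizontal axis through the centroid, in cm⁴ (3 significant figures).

Ix ≈ 1.06 × 10⁴ cm⁴

Treat the section as a set of non-overlapping primitives; coordinates are from the bounding-box lower-left.
Bottom plate: 15 × 1.2, A = 18 cm², y = 0.6 cm, Ī = 2.16 cm⁴.
Web plate: 1.4 × 30, A = 42 cm², y = 16.2 cm, Ī = 3 150 cm⁴.
Top plate: 7 × 1.8, A = 12.6 cm², y = 32.1 cm, Ī = 3.402 cm⁴.
Hole (subtracted): ⌀0.4, A = 0.12566 cm², y = 16.2 cm, Ī = 0.0012566 cm⁴.
Centroid: ȳ = ΣA·y / ΣA = 15.09 cm.
Transfer each piece to the horizontal axis through the centroid using Ī + A·d² with d = y − 15.09:
  bottom plate: d = -14.49 cm → contributes +3781.3 cm⁴
  web plate: d = 1.1102 cm → contributes +3201.8 cm⁴
  top plate: d = 17.01 cm → contributes +3649.2 cm⁴
  hole: d = 1.1102 cm → contributes −0.15614 cm⁴
Total I = 10 632 cm⁴.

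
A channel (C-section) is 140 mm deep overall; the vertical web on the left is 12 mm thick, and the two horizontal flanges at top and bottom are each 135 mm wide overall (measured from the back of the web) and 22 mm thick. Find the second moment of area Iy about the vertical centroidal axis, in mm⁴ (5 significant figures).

Iy ≈ 1.2685 × 10⁷ mm⁴

Treat the section as a set of non-overlapping primitives; coordinates are from the bounding-box lower-left.
Web: 12 × 140, A = 1 680 mm², x = 6 mm, Ī = 20 160 mm⁴.
Top flange (beyond web): 123 × 22, A = 2 706 mm², x = 73.5 mm, Ī = 3 411 590 mm⁴.
Bottom flange (beyond web): 123 × 22, A = 2 706 mm², x = 73.5 mm, Ī = 3 411 590 mm⁴.
Centroid: x̄ = ΣA·x / ΣA = 57.51015 mm.
Transfer each piece to the vertical centroidal axis using Ī + A·d² with d = x − 57.51015:
  web: d = -51.51015 mm → contributes +4 477 697 mm⁴
  top flange (beyond web): d = 15.98985 mm → contributes +4 103 447 mm⁴
  bottom flange (beyond web): d = 15.98985 mm → contributes +4 103 447 mm⁴
Total I = 12 684 590 mm⁴.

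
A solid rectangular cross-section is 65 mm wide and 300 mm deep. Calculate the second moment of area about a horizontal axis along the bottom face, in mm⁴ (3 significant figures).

The section: 65 × 300, A = 19 500 mm², y = 150 mm, Ī = 146 250 000 mm⁴.
Transfer it to a horizontal axis along the bottom face using Ī + A·d² with d = y − 0:
  the section: d = 150 mm → contributes +585 000 000 mm⁴
Total I = 585 000 000 mm⁴.

I_base ≈ 5.85 × 10⁸ mm⁴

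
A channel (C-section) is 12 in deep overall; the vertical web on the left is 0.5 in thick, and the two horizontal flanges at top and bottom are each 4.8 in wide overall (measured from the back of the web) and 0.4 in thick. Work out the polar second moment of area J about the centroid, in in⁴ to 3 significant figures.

J ≈ 206 in⁴

Split into non-overlapping primitives; take the origin at the lower-left of the bounding box.
Web: 0.5 × 12, A = 6 in², y = 6 in, Ī = 72 in⁴.
Top flange (beyond web): 4.3 × 0.4, A = 1.72 in², y = 11.8 in, Ī = 0.022933 in⁴.
Bottom flange (beyond web): 4.3 × 0.4, A = 1.72 in², y = 0.2 in, Ī = 0.022933 in⁴.
By symmetry the centroid is at mid-height, ȳ = 6 in.
Transfer each piece to the centroidal x-axis using Ī + A·d² with d = y − 6:
  web: d = 0 in → contributes +72 in⁴
  top flange (beyond web): d = 5.8 in → contributes +57.884 in⁴
  bottom flange (beyond web): d = -5.8 in → contributes +57.884 in⁴
Total I = 187.77 in⁴.
For the y-axis: x̄ = 1.1246 in.
Repeating about the centroidal y-axis gives I_y = 18.019 in⁴.
Polar second moment: J = I_x + I_y = 205.79 in⁴.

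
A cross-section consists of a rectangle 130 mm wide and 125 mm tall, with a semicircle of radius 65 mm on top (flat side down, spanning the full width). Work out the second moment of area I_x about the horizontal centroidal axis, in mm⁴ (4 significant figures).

I_x ≈ 6.136 × 10⁷ mm⁴

Split into non-overlapping primitives; take the origin at the lower-left of the bounding box.
Rectangular body: 130 × 125, A = 16 250 mm², y = 62.5 mm, Ī = 21 158 854 mm⁴.
Semicircular cap: semicircle r = 65, A = 6636.61 mm², y = 152.587 mm, Ī = 1 959 230 mm⁴.
Centroid: ȳ = ΣA·y / ΣA = 88.6232 mm.
Transfer each piece to the horizontal centroidal axis using Ī + A·d² with d = y − 88.6232:
  rectangular body: d = -26.1232 mm → contributes +32 248 210 mm⁴
  semicircular cap: d = 63.9637 mm → contributes +29 111 934 mm⁴
Total I = 61 360 144 mm⁴.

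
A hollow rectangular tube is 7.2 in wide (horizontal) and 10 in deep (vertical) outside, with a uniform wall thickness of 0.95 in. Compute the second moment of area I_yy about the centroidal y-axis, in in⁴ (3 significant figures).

Treat the section as a set of non-overlapping primitives; coordinates are from the bounding-box lower-left.
Outer rectangle: 7.2 × 10, A = 72 in², x = 3.6 in, Ī = 311.04 in⁴.
Inner void (subtracted): 5.3 × 8.1, A = 42.93 in², x = 3.6 in, Ī = 100.49 in⁴.
By symmetry the centroid is at mid-width, x̄ = 3.6 in.
All pieces are centred on the centroidal y-axis, so I = ΣĪ (holes subtracted) = 210.55 in⁴.

I_yy ≈ 211 in⁴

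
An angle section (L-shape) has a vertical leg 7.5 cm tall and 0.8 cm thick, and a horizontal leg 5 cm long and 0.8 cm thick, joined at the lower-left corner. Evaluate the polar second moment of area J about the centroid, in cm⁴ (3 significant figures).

J ≈ 71.2 cm⁴

Decompose the section into non-overlapping parts with the origin at the bottom-left of its bounding rectangle.
Vertical leg: 0.8 × 7.5, A = 6 cm², y = 3.75 cm, Ī = 28.125 cm⁴.
Horizontal leg (remainder): 4.2 × 0.8, A = 3.36 cm², y = 0.4 cm, Ī = 0.1792 cm⁴.
Centroid: ȳ = ΣA·y / ΣA = 2.5474 cm.
Transfer each piece to the centroidal x-axis using Ī + A·d² with d = y − 2.5474:
  vertical leg: d = 1.2026 cm → contributes +36.802 cm⁴
  horizontal leg (remainder): d = -2.1474 cm → contributes +15.674 cm⁴
Total I = 52.476 cm⁴.
For the y-axis: x̄ = 1.2974 cm.
Repeating about the centroidal y-axis gives I_y = 18.721 cm⁴.
Polar second moment: J = I_x + I_y = 71.196 cm⁴.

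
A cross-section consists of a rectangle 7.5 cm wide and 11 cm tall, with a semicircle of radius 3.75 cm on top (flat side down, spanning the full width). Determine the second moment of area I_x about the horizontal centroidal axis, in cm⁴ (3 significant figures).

I_x ≈ 1730 cm⁴

Split into non-overlapping primitives; take the origin at the lower-left of the bounding box.
Rectangular body: 7.5 × 11, A = 82.5 cm², y = 5.5 cm, Ī = 831.88 cm⁴.
Semicircular cap: semicircle r = 3.75, A = 22.089 cm², y = 12.592 cm, Ī = 21.705 cm⁴.
Centroid: ȳ = ΣA·y / ΣA = 6.9977 cm.
Transfer each piece to the horizontal centroidal axis using Ī + A·d² with d = y − 6.9977:
  rectangular body: d = -1.4977 cm → contributes +1016.9 cm⁴
  semicircular cap: d = 5.5938 cm → contributes +712.9 cm⁴
Total I = 1729.8 cm⁴.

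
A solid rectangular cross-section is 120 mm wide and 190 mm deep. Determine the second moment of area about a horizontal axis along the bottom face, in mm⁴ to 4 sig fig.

The section: 120 × 190, A = 22 800 mm², y = 95 mm, Ī = 68 590 000 mm⁴.
Transfer it to a horizontal axis along the bottom face using Ī + A·d² with d = y − 0:
  the section: d = 95 mm → contributes +274 360 000 mm⁴
Total I = 274 360 000 mm⁴.

I_base ≈ 2.744 × 10⁸ mm⁴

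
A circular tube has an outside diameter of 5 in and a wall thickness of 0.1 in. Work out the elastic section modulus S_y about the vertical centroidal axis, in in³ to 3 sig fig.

Treat the section as a set of non-overlapping primitives; coordinates are from the bounding-box lower-left.
Outer circle: ⌀5, A = 19.635 in², x = 2.5 in, Ī = 30.68 in⁴.
Bore (subtracted): ⌀4.8, A = 18.096 in², x = 2.5 in, Ī = 26.058 in⁴.
By symmetry the centroid is at mid-width, x̄ = 2.5 in.
All pieces are centred on the vertical centroidal axis, so I = ΣĪ (holes subtracted) = 4.622 in⁴.
Extreme fibre distance c = 2.5 in; S = I/c = 1.8488 in³.

S_y ≈ 1.85 in³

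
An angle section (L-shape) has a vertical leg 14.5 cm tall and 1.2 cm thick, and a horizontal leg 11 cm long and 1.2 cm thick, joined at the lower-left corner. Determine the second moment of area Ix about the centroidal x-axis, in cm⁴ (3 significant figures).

Decompose the section into non-overlapping parts with the origin at the bottom-left of its bounding rectangle.
Vertical leg: 1.2 × 14.5, A = 17.4 cm², y = 7.25 cm, Ī = 304.86 cm⁴.
Horizontal leg (remainder): 9.8 × 1.2, A = 11.76 cm², y = 0.6 cm, Ī = 1.4112 cm⁴.
Centroid: ȳ = ΣA·y / ΣA = 4.5681 cm.
Transfer each piece to the centroidal x-axis using Ī + A·d² with d = y − 4.5681:
  vertical leg: d = 2.6819 cm → contributes +430.01 cm⁴
  horizontal leg (remainder): d = -3.9681 cm → contributes +186.58 cm⁴
Total I = 616.6 cm⁴.

Ix ≈ 617 cm⁴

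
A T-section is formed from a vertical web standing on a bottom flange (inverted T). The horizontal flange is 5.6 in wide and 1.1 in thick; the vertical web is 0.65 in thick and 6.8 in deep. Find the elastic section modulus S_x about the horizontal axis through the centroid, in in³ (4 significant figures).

Break the section into simple shapes (no overlaps), measuring from the bottom-left corner of the bounding box.
Flange: 5.6 × 1.1, A = 6.16 in², y = 0.55 in, Ī = 0.621133 in⁴.
Web: 0.65 × 6.8, A = 4.42 in², y = 4.5 in, Ī = 17.0317 in⁴.
Centroid: ȳ = ΣA·y / ΣA = 2.20019 in.
Transfer each piece to the horizontal axis through the centroid using Ī + A·d² with d = y − 2.20019:
  flange: d = -1.65019 in → contributes +17.3956 in⁴
  web: d = 2.29981 in → contributes +40.4097 in⁴
Total I = 57.8053 in⁴.
Extreme fibre distance c = 5.69981 in; S = I/c = 10.1416 in³.

S_x ≈ 10.14 in³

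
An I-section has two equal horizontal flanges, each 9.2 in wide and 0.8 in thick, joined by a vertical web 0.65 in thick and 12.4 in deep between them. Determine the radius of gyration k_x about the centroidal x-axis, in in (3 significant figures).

k_x ≈ 5.72 in

Split into non-overlapping primitives; take the origin at the lower-left of the bounding box.
Bottom flange: 9.2 × 0.8, A = 7.36 in², y = 0.4 in, Ī = 0.39253 in⁴.
Web: 0.65 × 12.4, A = 8.06 in², y = 7 in, Ī = 103.28 in⁴.
Top flange: 9.2 × 0.8, A = 7.36 in², y = 13.6 in, Ī = 0.39253 in⁴.
By symmetry the centroid is at mid-height, ȳ = 7 in.
Transfer each piece to the centroidal x-axis using Ī + A·d² with d = y − 7:
  bottom flange: d = -6.6 in → contributes +320.99 in⁴
  web: d = 0 in → contributes +103.28 in⁴
  top flange: d = 6.6 in → contributes +320.99 in⁴
Total I = 745.26 in⁴.
Radius of gyration: k = √(I/A) = √(745.26 / 22.78) = 5.7198 in.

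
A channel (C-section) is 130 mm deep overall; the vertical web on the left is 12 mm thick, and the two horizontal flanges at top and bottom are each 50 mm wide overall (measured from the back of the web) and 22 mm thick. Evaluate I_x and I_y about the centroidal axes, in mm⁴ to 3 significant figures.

I_x ≈ 7.14 × 10⁶ mm⁴, I_y ≈ 7.24 × 10⁵ mm⁴

Break the section into simple shapes (no overlaps), measuring from the bottom-left corner of the bounding box.
Web: 12 × 130, A = 1 560 mm², y = 65 mm, Ī = 2 197 000 mm⁴.
Top flange (beyond web): 38 × 22, A = 836 mm², y = 119 mm, Ī = 33 719 mm⁴.
Bottom flange (beyond web): 38 × 22, A = 836 mm², y = 11 mm, Ī = 33 719 mm⁴.
By symmetry the centroid is at mid-height, ȳ = 65 mm.
Transfer each piece to the centroidal x-axis using Ī + A·d² with d = y − 65:
  web: d = 0 mm → contributes +2 197 000 mm⁴
  top flange (beyond web): d = 54 mm → contributes +2 471 495 mm⁴
  bottom flange (beyond web): d = -54 mm → contributes +2 471 495 mm⁴
Total I = 7 139 989 mm⁴.
For the y-axis: x̄ = 18.933 mm.
Repeating about the centroidal y-axis gives I_y = 724 311 mm⁴.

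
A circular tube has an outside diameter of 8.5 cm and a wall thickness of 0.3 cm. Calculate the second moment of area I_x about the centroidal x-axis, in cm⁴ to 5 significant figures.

I_x ≈ 65.043 cm⁴

Treat the section as a set of non-overlapping primitives; coordinates are from the bounding-box lower-left.
Outer circle: ⌀8.5, A = 56.74502 cm², y = 4.25 cm, Ī = 256.2392 cm⁴.
Bore (subtracted): ⌀7.9, A = 49.0167 cm², y = 4.25 cm, Ī = 191.1958 cm⁴.
By symmetry the centroid is at mid-height, ȳ = 4.25 cm.
All pieces are centred on the centroidal x-axis, so I = ΣĪ (holes subtracted) = 65.04346 cm⁴.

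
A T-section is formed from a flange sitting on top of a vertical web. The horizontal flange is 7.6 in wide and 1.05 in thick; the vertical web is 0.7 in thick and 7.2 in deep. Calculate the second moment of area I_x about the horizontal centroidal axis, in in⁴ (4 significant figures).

I_x ≈ 75.07 in⁴

Break the section into simple shapes (no overlaps), measuring from the bottom-left corner of the bounding box.
Flange: 7.6 × 1.05, A = 7.98 in², y = 7.725 in, Ī = 0.733163 in⁴.
Web: 0.7 × 7.2, A = 5.04 in², y = 3.6 in, Ī = 21.7728 in⁴.
Centroid: ȳ = ΣA·y / ΣA = 6.12823 in.
Transfer each piece to the horizontal centroidal axis using Ī + A·d² with d = y − 6.12823:
  flange: d = 1.59677 in → contributes +21.0797 in⁴
  web: d = -2.52823 in → contributes +53.9881 in⁴
Total I = 75.0678 in⁴.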